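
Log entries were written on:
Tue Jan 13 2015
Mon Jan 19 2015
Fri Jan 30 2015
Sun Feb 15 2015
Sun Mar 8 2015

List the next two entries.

Intervals are 6, 11, 16, 21 days — an arithmetic progression with common difference 5.
Next gap: 26 days. Sun Mar 8 2015 + 26 days = Fri Apr 3 2015.
Next gap: 31 days. Fri Apr 3 2015 + 31 days = Mon May 4 2015.

Fri Apr 3 2015, Mon May 4 2015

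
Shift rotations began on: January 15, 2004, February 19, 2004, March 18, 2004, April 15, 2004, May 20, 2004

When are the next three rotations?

June 17, 2004; July 15, 2004; August 19, 2004

These are Thursdays at 28- or 35-day spacing (35, 28, 28, 35).
The pattern: 3rd Thursday of the month.
June 2004 — 3rd Thursday is June 17, 2004.
July 2004 — 3rd Thursday is July 15, 2004.
August 2004 — 3rd Thursday is August 19, 2004.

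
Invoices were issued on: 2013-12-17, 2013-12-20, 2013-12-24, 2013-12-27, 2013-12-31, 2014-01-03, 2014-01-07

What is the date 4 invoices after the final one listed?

2014-01-21

Every event lands on a Tuesday or Friday (gaps cycle 3, 4, 3, 4, 3, 4).
So the schedule is: every Tuesday and Friday.
Next Friday: 2014-01-10.
The following Tuesday is 2014-01-14.
The following Friday is 2014-01-17.
The following Tuesday is 2014-01-21.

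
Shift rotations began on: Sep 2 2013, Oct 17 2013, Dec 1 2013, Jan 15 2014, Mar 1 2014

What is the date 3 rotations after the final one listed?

Every event comes 45 days after the last (45, 45, 45, 45).
Mar 1 2014 + 45 days = Apr 15 2014.
Apr 15 2014 + 45 days = May 30 2014.
May 30 2014 + 45 days = Jul 14 2014.

Jul 14 2014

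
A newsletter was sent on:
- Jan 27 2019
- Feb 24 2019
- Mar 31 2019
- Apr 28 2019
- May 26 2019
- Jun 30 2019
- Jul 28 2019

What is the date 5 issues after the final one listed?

Dec 29 2019

All Sundays; the gaps (28, 35, 28, 28, 35, 28) vary with month length.
This is the last Sunday of each month.
Last Sunday of August 2019: Aug 25 2019.
Last Sunday of September 2019: Sep 29 2019.
Last Sunday of October 2019: Oct 27 2019.
November 2019 ends with Sunday Nov 24 2019.
December 2019 ends with Sunday Dec 29 2019.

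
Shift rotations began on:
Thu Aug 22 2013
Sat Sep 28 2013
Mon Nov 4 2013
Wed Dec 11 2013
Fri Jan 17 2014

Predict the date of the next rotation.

Sun Feb 23 2014

Every event comes 37 days after the last (37, 37, 37, 37).
Fri Jan 17 2014 + 37 days = Sun Feb 23 2014.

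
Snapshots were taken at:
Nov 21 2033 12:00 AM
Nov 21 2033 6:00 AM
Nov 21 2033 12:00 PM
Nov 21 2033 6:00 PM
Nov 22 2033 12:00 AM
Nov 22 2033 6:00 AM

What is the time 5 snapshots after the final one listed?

Nov 23 2033 12:00 PM

Gaps: 6, 6, 6, 6, 6 hours — each event is 6 hours after the previous one.
Nov 22 2033 6:00 AM + 6 h = Nov 22 2033 12:00 PM.
Nov 22 2033 12:00 PM + 6 h = Nov 22 2033 6:00 PM.
Nov 22 2033 6:00 PM + 6 h = Nov 23 2033 12:00 AM.
Nov 23 2033 12:00 AM + 6 h = Nov 23 2033 6:00 AM.
Nov 23 2033 6:00 AM + 6 h = Nov 23 2033 12:00 PM.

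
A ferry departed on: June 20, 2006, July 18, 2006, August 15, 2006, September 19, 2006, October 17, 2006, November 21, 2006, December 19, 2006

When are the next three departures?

January 16, 2007; February 20, 2007; March 20, 2007

These are Tuesdays at 28- or 35-day spacing (28, 28, 35, 28, 35, 28).
The pattern: 3rd Tuesday of the month.
3rd Tuesday of January 2007: January 16, 2007.
3rd Tuesday of February 2007: February 20, 2007.
3rd Tuesday of March 2007: March 20, 2007.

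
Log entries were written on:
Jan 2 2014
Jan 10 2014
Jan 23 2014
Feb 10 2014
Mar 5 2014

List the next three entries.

Apr 2 2014, May 5 2014, Jun 12 2014

The spacing grows by 5 each time: 8, 13, 18, 23 days.
Next gap: 28 days. Mar 5 2014 + 28 days = Apr 2 2014.
Next gap: 33 days. Apr 2 2014 + 33 days = May 5 2014.
Next gap: 38 days. May 5 2014 + 38 days = Jun 12 2014.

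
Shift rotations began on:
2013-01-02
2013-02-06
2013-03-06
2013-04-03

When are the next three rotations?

2013-05-01, 2013-06-05, 2013-07-03

These are Wednesdays at 28- or 35-day spacing (35, 28, 28).
The pattern: 1st Wednesday of the month.
May 2013 — 1st Wednesday is 2013-05-01.
June 2013 — 1st Wednesday is 2013-06-05.
1st Wednesday of July 2013: 2013-07-03.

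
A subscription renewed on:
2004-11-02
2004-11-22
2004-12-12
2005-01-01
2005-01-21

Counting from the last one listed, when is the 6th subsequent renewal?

2005-05-21

Every event comes 20 days after the last (20, 20, 20, 20).
2005-01-21 + 20 days = 2005-02-10.
2005-02-10 + 20 days = 2005-03-02.
2005-03-02 + 20 days = 2005-03-22.
2005-03-22 + 20 days = 2005-04-11.
2005-04-11 + 20 days = 2005-05-01.
2005-05-01 + 20 days = 2005-05-21.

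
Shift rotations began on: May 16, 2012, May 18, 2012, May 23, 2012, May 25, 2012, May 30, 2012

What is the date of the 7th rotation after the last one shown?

Every event lands on a Wednesday or Friday (gaps cycle 2, 5, 2, 5).
So the schedule is: every Wednesday and Friday.
Next Friday: June 1, 2012.
The following Wednesday is June 6, 2012.
Next Friday: June 8, 2012.
The following Wednesday is June 13, 2012.
The following Friday is June 15, 2012.
Next Wednesday: June 20, 2012.
The following Friday is June 22, 2012.

June 22, 2012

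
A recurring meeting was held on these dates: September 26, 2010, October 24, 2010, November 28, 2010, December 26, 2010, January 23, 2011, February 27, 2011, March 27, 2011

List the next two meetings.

These are Sundays at 28- or 35-day spacing (28, 35, 28, 28, 35, 28).
The pattern: 4th Sunday of the month.
4th Sunday of April 2011: April 24, 2011.
4th Sunday of May 2011: May 22, 2011.

April 24, 2011; May 22, 2011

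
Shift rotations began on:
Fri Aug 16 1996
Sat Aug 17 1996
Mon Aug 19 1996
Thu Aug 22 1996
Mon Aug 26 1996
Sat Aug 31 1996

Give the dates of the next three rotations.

Fri Sep 6 1996, Fri Sep 13 1996, Sat Sep 21 1996

The spacing grows by 1 each time: 1, 2, 3, 4, 5 days.
Next gap: 6 days. Sat Aug 31 1996 + 6 days = Fri Sep 6 1996.
Next gap: 7 days. Fri Sep 6 1996 + 7 days = Fri Sep 13 1996.
Next gap: 8 days. Fri Sep 13 1996 + 8 days = Sat Sep 21 1996.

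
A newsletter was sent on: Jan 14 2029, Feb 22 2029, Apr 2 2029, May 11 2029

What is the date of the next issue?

Jun 19 2029

Every event comes 39 days after the last (39, 39, 39).
May 11 2029 + 39 days = Jun 19 2029.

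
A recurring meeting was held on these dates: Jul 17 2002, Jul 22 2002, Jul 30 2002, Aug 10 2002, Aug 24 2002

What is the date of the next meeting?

Gaps: 5, 8, 11, 14 days — each gap is 3 larger than the previous one.
Next gap: 17 days. Aug 24 2002 + 17 days = Sep 10 2002.

Sep 10 2002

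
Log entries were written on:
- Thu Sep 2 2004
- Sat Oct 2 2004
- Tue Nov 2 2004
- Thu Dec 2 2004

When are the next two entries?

Sun Jan 2 2005, Wed Feb 2 2005

Gaps: 30, 31, 30 days — not constant. Every event is on the 2nd of the month.
Pattern: the 2nd of each month.
Next: January 2005 → Sun Jan 2 2005.
Next: February 2005 → Wed Feb 2 2005.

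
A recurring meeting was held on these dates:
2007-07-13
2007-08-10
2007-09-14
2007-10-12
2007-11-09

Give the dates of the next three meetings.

2007-12-14, 2008-01-11, 2008-02-08

All dates are Fridays, 28, 35, 28, 28 days apart.
Specifically, the 2nd Friday of each month.
2nd Friday of December 2007: 2007-12-14.
2nd Friday of January 2008: 2008-01-11.
February 2008 — 2nd Friday is 2008-02-08.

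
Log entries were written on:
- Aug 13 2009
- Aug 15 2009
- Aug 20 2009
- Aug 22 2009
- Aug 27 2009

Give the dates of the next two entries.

Aug 29 2009, Sep 3 2009

Every event lands on a Thursday or Saturday (gaps cycle 2, 5, 2, 5).
So the schedule is: every Thursday and Saturday.
The following Saturday is Aug 29 2009.
The following Thursday is Sep 3 2009.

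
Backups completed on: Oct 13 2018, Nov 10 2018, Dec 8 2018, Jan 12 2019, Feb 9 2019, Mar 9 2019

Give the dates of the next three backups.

All dates are Saturdays, 28, 28, 35, 28, 28 days apart.
Specifically, the 2nd Saturday of each month.
2nd Saturday of April 2019: Apr 13 2019.
May 2019 — 2nd Saturday is May 11 2019.
2nd Saturday of June 2019: Jun 8 2019.

Apr 13 2019, May 11 2019, Jun 8 2019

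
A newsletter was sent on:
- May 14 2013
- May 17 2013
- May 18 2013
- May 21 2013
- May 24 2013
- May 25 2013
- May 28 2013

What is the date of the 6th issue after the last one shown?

Jun 11 2013

Every event lands on a Tuesday or Friday or Saturday (gaps cycle 3, 1, 3, 3, 1, 3).
So the schedule is: every Tuesday, Friday and Saturday.
Next Friday: May 31 2013.
The following Saturday is Jun 1 2013.
Next Tuesday: Jun 4 2013.
The following Friday is Jun 7 2013.
The following Saturday is Jun 8 2013.
Next Tuesday: Jun 11 2013.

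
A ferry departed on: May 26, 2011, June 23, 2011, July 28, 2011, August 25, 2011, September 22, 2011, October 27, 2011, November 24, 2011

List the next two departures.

December 22, 2011; January 26, 2012

All dates are Thursdays, 28, 35, 28, 28, 35, 28 days apart.
Specifically, the 4th Thursday of each month.
December 2011 — 4th Thursday is December 22, 2011.
4th Thursday of January 2012: January 26, 2012.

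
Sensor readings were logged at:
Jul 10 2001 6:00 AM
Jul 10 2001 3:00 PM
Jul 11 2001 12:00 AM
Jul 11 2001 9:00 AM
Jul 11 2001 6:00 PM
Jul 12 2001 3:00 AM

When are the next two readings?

Gaps: 9, 9, 9, 9, 9 hours — each event is 9 hours after the previous one.
Jul 12 2001 3:00 AM + 9 h = Jul 12 2001 12:00 PM.
Jul 12 2001 12:00 PM + 9 h = Jul 12 2001 9:00 PM.

Jul 12 2001 12:00 PM, Jul 12 2001 9:00 PM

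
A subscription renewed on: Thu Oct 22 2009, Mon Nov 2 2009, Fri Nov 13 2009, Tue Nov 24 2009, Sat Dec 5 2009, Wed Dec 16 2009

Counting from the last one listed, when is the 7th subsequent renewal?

Every event comes 11 days after the last (11, 11, 11, 11, 11).
Wed Dec 16 2009 + 11 days = Sun Dec 27 2009.
Sun Dec 27 2009 + 11 days = Thu Jan 7 2010.
Thu Jan 7 2010 + 11 days = Mon Jan 18 2010.
Mon Jan 18 2010 + 11 days = Fri Jan 29 2010.
Fri Jan 29 2010 + 11 days = Tue Feb 9 2010.
Tue Feb 9 2010 + 11 days = Sat Feb 20 2010.
Sat Feb 20 2010 + 11 days = Wed Mar 3 2010.

Wed Mar 3 2010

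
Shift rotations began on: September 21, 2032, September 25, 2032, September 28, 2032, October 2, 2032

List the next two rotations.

Every event lands on a Tuesday or Saturday (gaps cycle 4, 3, 4).
So the schedule is: every Tuesday and Saturday.
Next Tuesday: October 5, 2032.
The following Saturday is October 9, 2032.

October 5, 2032; October 9, 2032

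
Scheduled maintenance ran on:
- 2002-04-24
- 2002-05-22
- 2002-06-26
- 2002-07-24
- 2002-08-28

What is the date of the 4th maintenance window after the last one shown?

Gaps: 28, 35, 28, 35 days — a mix of 28 and 35. Every date is a Wednesday.
Each is the 4th Wednesday of its month.
September 2002 — 4th Wednesday is 2002-09-25.
4th Wednesday of October 2002: 2002-10-23.
4th Wednesday of November 2002: 2002-11-27.
December 2002 — 4th Wednesday is 2002-12-25.

2002-12-25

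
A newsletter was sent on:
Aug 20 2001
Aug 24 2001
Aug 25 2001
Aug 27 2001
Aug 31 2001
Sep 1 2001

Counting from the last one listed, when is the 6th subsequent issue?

The gap pattern 4, 1, 2, 4, 1 repeats every 3 events.
These are the Mondays, Fridays and Saturdays of each week.
The following Monday is Sep 3 2001.
The following Friday is Sep 7 2001.
The following Saturday is Sep 8 2001.
Next Monday: Sep 10 2001.
The following Friday is Sep 14 2001.
Next Saturday: Sep 15 2001.

Sep 15 2001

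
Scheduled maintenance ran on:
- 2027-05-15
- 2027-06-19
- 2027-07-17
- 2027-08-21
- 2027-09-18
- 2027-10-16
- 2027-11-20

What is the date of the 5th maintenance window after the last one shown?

2028-04-15

All dates are Saturdays, 35, 28, 35, 28, 28, 35 days apart.
Specifically, the 3rd Saturday of each month.
December 2027 — 3rd Saturday is 2027-12-18.
January 2028 — 3rd Saturday is 2028-01-15.
February 2028 — 3rd Saturday is 2028-02-19.
3rd Saturday of March 2028: 2028-03-18.
April 2028 — 3rd Saturday is 2028-04-15.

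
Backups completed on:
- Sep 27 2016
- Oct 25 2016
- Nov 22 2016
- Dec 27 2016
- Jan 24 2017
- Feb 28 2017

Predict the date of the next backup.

These are Tuesdays at 28- or 35-day spacing (28, 28, 35, 28, 35).
The pattern: 4th Tuesday of the month.
4th Tuesday of March 2017: Mar 28 2017.

Mar 28 2017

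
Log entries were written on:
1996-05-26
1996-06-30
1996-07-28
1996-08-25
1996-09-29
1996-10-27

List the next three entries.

1996-11-24, 1996-12-29, 1997-01-26

All Sundays; the gaps (35, 28, 28, 35, 28) vary with month length.
This is the last Sunday of each month.
Last Sunday of November 1996: 1996-11-24.
December 1996 ends with Sunday 1996-12-29.
Last Sunday of January 1997: 1997-01-26.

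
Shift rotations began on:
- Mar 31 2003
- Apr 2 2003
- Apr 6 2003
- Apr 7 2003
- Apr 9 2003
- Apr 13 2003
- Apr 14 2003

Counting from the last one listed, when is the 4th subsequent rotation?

The gap pattern 2, 4, 1, 2, 4, 1 repeats every 3 events.
These are the Mondays, Wednesdays and Sundays of each week.
Next Wednesday: Apr 16 2003.
Next Sunday: Apr 20 2003.
The following Monday is Apr 21 2003.
The following Wednesday is Apr 23 2003.

Apr 23 2003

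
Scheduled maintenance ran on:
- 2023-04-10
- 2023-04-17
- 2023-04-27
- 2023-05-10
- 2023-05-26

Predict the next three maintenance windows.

Gaps: 7, 10, 13, 16 days — each gap is 3 larger than the previous one.
Next gap: 19 days. 2023-05-26 + 19 days = 2023-06-14.
Next gap: 22 days. 2023-06-14 + 22 days = 2023-07-06.
Next gap: 25 days. 2023-07-06 + 25 days = 2023-07-31.

2023-06-14, 2023-07-06, 2023-07-31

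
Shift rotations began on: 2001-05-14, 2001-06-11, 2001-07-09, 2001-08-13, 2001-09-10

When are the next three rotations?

All dates are Mondays, 28, 28, 35, 28 days apart.
Specifically, the 2nd Monday of each month.
2nd Monday of October 2001: 2001-10-08.
November 2001 — 2nd Monday is 2001-11-12.
December 2001 — 2nd Monday is 2001-12-10.

2001-10-08, 2001-11-12, 2001-12-10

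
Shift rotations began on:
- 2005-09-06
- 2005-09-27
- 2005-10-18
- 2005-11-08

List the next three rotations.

2005-11-29, 2005-12-20, 2006-01-10

The spacing is 21, 21, 21 days — always 21 days.
2005-11-08 + 21 days = 2005-11-29.
2005-11-29 + 21 days = 2005-12-20.
2005-12-20 + 21 days = 2006-01-10.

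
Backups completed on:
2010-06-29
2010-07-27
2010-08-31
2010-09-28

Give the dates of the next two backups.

2010-10-26, 2010-11-30

These are Tuesdays with 28, 35, 28-day gaps.
Each is the final Tuesday of its month — 2010-06-29 is past the 28th, so '4th Tuesday' doesn't fit.
October 2010 ends with Tuesday 2010-10-26.
November 2010 ends with Tuesday 2010-11-30.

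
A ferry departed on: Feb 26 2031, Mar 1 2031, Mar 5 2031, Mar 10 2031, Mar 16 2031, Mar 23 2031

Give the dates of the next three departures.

The spacing grows by 1 each time: 3, 4, 5, 6, 7 days.
Next gap: 8 days. Mar 23 2031 + 8 days = Mar 31 2031.
Next gap: 9 days. Mar 31 2031 + 9 days = Apr 9 2031.
Next gap: 10 days. Apr 9 2031 + 10 days = Apr 19 2031.

Mar 31 2031, Apr 9 2031, Apr 19 2031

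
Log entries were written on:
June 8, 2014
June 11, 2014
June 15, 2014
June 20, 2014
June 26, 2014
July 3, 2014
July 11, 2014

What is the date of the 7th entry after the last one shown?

October 3, 2014

Gaps: 3, 4, 5, 6, 7, 8 days — each gap is 1 larger than the previous one.
Next gap: 9 days. July 11, 2014 + 9 days = July 20, 2014.
Next gap: 10 days. July 20, 2014 + 10 days = July 30, 2014.
Next gap: 11 days. July 30, 2014 + 11 days = August 10, 2014.
Next gap: 12 days. August 10, 2014 + 12 days = August 22, 2014.
Next gap: 13 days. August 22, 2014 + 13 days = September 4, 2014.
Next gap: 14 days. September 4, 2014 + 14 days = September 18, 2014.
Next gap: 15 days. September 18, 2014 + 15 days = October 3, 2014.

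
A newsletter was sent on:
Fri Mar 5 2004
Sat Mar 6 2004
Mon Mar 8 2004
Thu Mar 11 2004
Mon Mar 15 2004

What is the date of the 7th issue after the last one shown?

Mon May 10 2004

Intervals are 1, 2, 3, 4 days — an arithmetic progression with common difference 1.
Next gap: 5 days. Mon Mar 15 2004 + 5 days = Sat Mar 20 2004.
Next gap: 6 days. Sat Mar 20 2004 + 6 days = Fri Mar 26 2004.
Next gap: 7 days. Fri Mar 26 2004 + 7 days = Fri Apr 2 2004.
Next gap: 8 days. Fri Apr 2 2004 + 8 days = Sat Apr 10 2004.
Next gap: 9 days. Sat Apr 10 2004 + 9 days = Mon Apr 19 2004.
Next gap: 10 days. Mon Apr 19 2004 + 10 days = Thu Apr 29 2004.
Next gap: 11 days. Thu Apr 29 2004 + 11 days = Mon May 10 2004.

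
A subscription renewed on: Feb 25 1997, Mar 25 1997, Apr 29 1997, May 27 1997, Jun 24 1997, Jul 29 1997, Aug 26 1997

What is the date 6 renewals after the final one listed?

These are Tuesdays with 28, 35, 28, 28, 35, 28-day gaps.
Each is the final Tuesday of its month — Apr 29 1997 is past the 28th, so '4th Tuesday' doesn't fit.
Last Tuesday of September 1997: Sep 30 1997.
October 1997 ends with Tuesday Oct 28 1997.
November 1997 ends with Tuesday Nov 25 1997.
December 1997 ends with Tuesday Dec 30 1997.
January 1998 ends with Tuesday Jan 27 1998.
Last Tuesday of February 1998: Feb 24 1998.

Feb 24 1998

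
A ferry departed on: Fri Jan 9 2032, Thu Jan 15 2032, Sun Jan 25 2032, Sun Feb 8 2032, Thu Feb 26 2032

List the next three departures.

Gaps: 6, 10, 14, 18 days — each gap is 4 larger than the previous one.
Next gap: 22 days. Thu Feb 26 2032 + 22 days = Fri Mar 19 2032.
Next gap: 26 days. Fri Mar 19 2032 + 26 days = Wed Apr 14 2032.
Next gap: 30 days. Wed Apr 14 2032 + 30 days = Fri May 14 2032.

Fri Mar 19 2032, Wed Apr 14 2032, Fri May 14 2032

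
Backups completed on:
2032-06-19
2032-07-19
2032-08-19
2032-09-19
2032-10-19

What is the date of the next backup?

The day-of-month is always 19 (30, 31, 31, 30 days between events).
So this recurs on the 19th of each month.
November 2032: 2032-11-19.

2032-11-19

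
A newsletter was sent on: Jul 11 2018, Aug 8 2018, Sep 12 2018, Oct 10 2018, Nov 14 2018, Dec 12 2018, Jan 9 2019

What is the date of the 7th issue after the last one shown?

Aug 14 2019

Gaps: 28, 35, 28, 35, 28, 28 days — a mix of 28 and 35. Every date is a Wednesday.
Each is the 2nd Wednesday of its month.
February 2019 — 2nd Wednesday is Feb 13 2019.
2nd Wednesday of March 2019: Mar 13 2019.
2nd Wednesday of April 2019: Apr 10 2019.
May 2019 — 2nd Wednesday is May 8 2019.
June 2019 — 2nd Wednesday is Jun 12 2019.
July 2019 — 2nd Wednesday is Jul 10 2019.
August 2019 — 2nd Wednesday is Aug 14 2019.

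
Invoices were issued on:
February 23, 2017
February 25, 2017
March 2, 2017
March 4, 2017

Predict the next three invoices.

The gap pattern 2, 5, 2 repeats every 2 events.
These are the Thursdays and Saturdays of each week.
Next Thursday: March 9, 2017.
Next Saturday: March 11, 2017.
Next Thursday: March 16, 2017.

March 9, 2017; March 11, 2017; March 16, 2017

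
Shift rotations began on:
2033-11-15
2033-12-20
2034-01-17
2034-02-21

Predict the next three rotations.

2034-03-21, 2034-04-18, 2034-05-16

All dates are Tuesdays, 35, 28, 35 days apart.
Specifically, the 3rd Tuesday of each month.
March 2034 — 3rd Tuesday is 2034-03-21.
April 2034 — 3rd Tuesday is 2034-04-18.
3rd Tuesday of May 2034: 2034-05-16.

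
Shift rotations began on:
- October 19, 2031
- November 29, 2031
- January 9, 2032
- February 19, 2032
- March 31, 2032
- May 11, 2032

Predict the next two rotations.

June 21, 2032; August 1, 2032

Every event comes 41 days after the last (41, 41, 41, 41, 41).
May 11, 2032 + 41 days = June 21, 2032.
June 21, 2032 + 41 days = August 1, 2032.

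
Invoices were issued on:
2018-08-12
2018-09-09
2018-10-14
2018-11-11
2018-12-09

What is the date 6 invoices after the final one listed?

These are Sundays at 28- or 35-day spacing (28, 35, 28, 28).
The pattern: 2nd Sunday of the month.
2nd Sunday of January 2019: 2019-01-13.
2nd Sunday of February 2019: 2019-02-10.
March 2019 — 2nd Sunday is 2019-03-10.
2nd Sunday of April 2019: 2019-04-14.
2nd Sunday of May 2019: 2019-05-12.
June 2019 — 2nd Sunday is 2019-06-09.

2019-06-09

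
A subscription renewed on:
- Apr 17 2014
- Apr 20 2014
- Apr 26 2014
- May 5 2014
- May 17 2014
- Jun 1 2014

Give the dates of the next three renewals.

Gaps: 3, 6, 9, 12, 15 days — each gap is 3 larger than the previous one.
Next gap: 18 days. Jun 1 2014 + 18 days = Jun 19 2014.
Next gap: 21 days. Jun 19 2014 + 21 days = Jul 10 2014.
Next gap: 24 days. Jul 10 2014 + 24 days = Aug 3 2014.

Jun 19 2014, Jul 10 2014, Aug 3 2014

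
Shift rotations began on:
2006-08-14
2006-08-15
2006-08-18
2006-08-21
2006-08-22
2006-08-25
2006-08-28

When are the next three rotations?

The gap pattern 1, 3, 3, 1, 3, 3 repeats every 3 events.
These are the Mondays, Tuesdays and Fridays of each week.
The following Tuesday is 2006-08-29.
Next Friday: 2006-09-01.
Next Monday: 2006-09-04.

2006-08-29, 2006-09-01, 2006-09-04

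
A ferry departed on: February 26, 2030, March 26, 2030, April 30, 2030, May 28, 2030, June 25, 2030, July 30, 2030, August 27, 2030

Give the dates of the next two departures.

September 24, 2030; October 29, 2030

Every date is a Tuesday; gaps 28, 35, 28, 28, 35, 28 days.
Each is the last Tuesday of its month (at least one falls on the 29th or later, ruling out '4th Tuesday').
September 2030 ends with Tuesday September 24, 2030.
Last Tuesday of October 2030: October 29, 2030.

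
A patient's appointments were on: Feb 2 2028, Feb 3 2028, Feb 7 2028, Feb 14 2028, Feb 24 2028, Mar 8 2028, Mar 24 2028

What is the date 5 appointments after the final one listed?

Jul 27 2028

Intervals are 1, 4, 7, 10, 13, 16 days — an arithmetic progression with common difference 3.
Next gap: 19 days. Mar 24 2028 + 19 days = Apr 12 2028.
Next gap: 22 days. Apr 12 2028 + 22 days = May 4 2028.
Next gap: 25 days. May 4 2028 + 25 days = May 29 2028.
Next gap: 28 days. May 29 2028 + 28 days = Jun 26 2028.
Next gap: 31 days. Jun 26 2028 + 31 days = Jul 27 2028.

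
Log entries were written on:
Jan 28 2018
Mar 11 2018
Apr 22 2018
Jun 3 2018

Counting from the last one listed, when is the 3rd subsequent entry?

Oct 7 2018

Gaps between consecutive events: 42, 42, 42 days — a constant 42-day interval.
Jun 3 2018 + 42 days = Jul 15 2018.
Jul 15 2018 + 42 days = Aug 26 2018.
Aug 26 2018 + 42 days = Oct 7 2018.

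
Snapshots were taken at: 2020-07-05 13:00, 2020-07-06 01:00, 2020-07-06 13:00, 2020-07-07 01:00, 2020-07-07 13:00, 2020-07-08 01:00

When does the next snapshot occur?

2020-07-08 13:00

Gaps: 12, 12, 12, 12, 12 hours — each event is 12 hours after the previous one.
2020-07-08 01:00 + 12 h = 2020-07-08 13:00.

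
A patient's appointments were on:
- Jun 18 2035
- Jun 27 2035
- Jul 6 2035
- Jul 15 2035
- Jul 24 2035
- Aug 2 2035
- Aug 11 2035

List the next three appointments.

Aug 20 2035, Aug 29 2035, Sep 7 2035

Every event comes 9 days after the last (9, 9, 9, 9, 9, 9).
Aug 11 2035 + 9 days = Aug 20 2035.
Aug 20 2035 + 9 days = Aug 29 2035.
Aug 29 2035 + 9 days = Sep 7 2035.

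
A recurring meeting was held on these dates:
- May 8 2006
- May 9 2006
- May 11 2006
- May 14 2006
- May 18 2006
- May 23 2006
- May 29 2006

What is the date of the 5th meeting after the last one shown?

Jul 13 2006

The spacing grows by 1 each time: 1, 2, 3, 4, 5, 6 days.
Next gap: 7 days. May 29 2006 + 7 days = Jun 5 2006.
Next gap: 8 days. Jun 5 2006 + 8 days = Jun 13 2006.
Next gap: 9 days. Jun 13 2006 + 9 days = Jun 22 2006.
Next gap: 10 days. Jun 22 2006 + 10 days = Jul 2 2006.
Next gap: 11 days. Jul 2 2006 + 11 days = Jul 13 2006.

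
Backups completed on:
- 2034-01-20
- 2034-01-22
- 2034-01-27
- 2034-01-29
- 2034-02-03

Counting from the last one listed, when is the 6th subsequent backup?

Gaps: 2, 5, 2, 5 days — not constant, but cyclic with period 2.
The events fall on every Friday and Sunday.
Next Sunday: 2034-02-05.
The following Friday is 2034-02-10.
The following Sunday is 2034-02-12.
The following Friday is 2034-02-17.
Next Sunday: 2034-02-19.
The following Friday is 2034-02-24.

2034-02-24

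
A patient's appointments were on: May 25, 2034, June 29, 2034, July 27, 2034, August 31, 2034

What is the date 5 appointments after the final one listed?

All Thursdays; the gaps (35, 28, 35) vary with month length.
This is the last Thursday of each month.
Last Thursday of September 2034: September 28, 2034.
October 2034 ends with Thursday October 26, 2034.
Last Thursday of November 2034: November 30, 2034.
Last Thursday of December 2034: December 28, 2034.
Last Thursday of January 2035: January 25, 2035.

January 25, 2035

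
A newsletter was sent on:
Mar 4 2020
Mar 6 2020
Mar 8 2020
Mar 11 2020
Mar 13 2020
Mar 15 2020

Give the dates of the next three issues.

The gap pattern 2, 2, 3, 2, 2 repeats every 3 events.
These are the Wednesdays, Fridays and Sundays of each week.
The following Wednesday is Mar 18 2020.
The following Friday is Mar 20 2020.
Next Sunday: Mar 22 2020.

Mar 18 2020, Mar 20 2020, Mar 22 2020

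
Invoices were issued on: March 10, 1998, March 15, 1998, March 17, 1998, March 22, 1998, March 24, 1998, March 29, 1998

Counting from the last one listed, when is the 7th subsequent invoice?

The gap pattern 5, 2, 5, 2, 5 repeats every 2 events.
These are the Tuesdays and Sundays of each week.
The following Tuesday is March 31, 1998.
The following Sunday is April 5, 1998.
Next Tuesday: April 7, 1998.
Next Sunday: April 12, 1998.
The following Tuesday is April 14, 1998.
The following Sunday is April 19, 1998.
The following Tuesday is April 21, 1998.

April 21, 1998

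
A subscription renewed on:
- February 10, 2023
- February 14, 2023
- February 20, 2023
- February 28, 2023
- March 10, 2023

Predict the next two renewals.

The spacing grows by 2 each time: 4, 6, 8, 10 days.
Next gap: 12 days. March 10, 2023 + 12 days = March 22, 2023.
Next gap: 14 days. March 22, 2023 + 14 days = April 5, 2023.

March 22, 2023; April 5, 2023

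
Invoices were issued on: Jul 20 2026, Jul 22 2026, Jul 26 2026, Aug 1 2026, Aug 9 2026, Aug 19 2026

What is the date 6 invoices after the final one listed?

Nov 29 2026

The spacing grows by 2 each time: 2, 4, 6, 8, 10 days.
Next gap: 12 days. Aug 19 2026 + 12 days = Aug 31 2026.
Next gap: 14 days. Aug 31 2026 + 14 days = Sep 14 2026.
Next gap: 16 days. Sep 14 2026 + 16 days = Sep 30 2026.
Next gap: 18 days. Sep 30 2026 + 18 days = Oct 18 2026.
Next gap: 20 days. Oct 18 2026 + 20 days = Nov 7 2026.
Next gap: 22 days. Nov 7 2026 + 22 days = Nov 29 2026.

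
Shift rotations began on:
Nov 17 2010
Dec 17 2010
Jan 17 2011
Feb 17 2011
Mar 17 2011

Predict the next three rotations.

Apr 17 2011, May 17 2011, Jun 17 2011

The day-of-month is always 17 (30, 31, 31, 28 days between events).
So this recurs on the 17th of each month.
April 2011: Apr 17 2011.
Next: May 2011 → May 17 2011.
June 2011: Jun 17 2011.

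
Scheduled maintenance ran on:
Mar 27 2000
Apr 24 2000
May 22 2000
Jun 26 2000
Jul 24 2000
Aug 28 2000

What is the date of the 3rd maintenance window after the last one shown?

These are Mondays at 28- or 35-day spacing (28, 28, 35, 28, 35).
The pattern: 4th Monday of the month.
September 2000 — 4th Monday is Sep 25 2000.
4th Monday of October 2000: Oct 23 2000.
November 2000 — 4th Monday is Nov 27 2000.

Nov 27 2000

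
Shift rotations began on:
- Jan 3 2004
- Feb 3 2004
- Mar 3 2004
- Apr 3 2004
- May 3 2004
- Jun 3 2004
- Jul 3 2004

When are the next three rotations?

Aug 3 2004, Sep 3 2004, Oct 3 2004

Each date is the 3rd; the gaps (31, 29, 31, 30, 31, 30) track the month lengths.
The rule is the 3rd of each month.
August 2004: Aug 3 2004.
Next: September 2004 → Sep 3 2004.
Next: October 2004 → Oct 3 2004.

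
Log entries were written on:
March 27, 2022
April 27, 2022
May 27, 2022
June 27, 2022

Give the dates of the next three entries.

Gaps: 31, 30, 31 days — not constant. Every event is on the 27th of the month.
Pattern: the 27th of each month.
Next: July 2022 → July 27, 2022.
Next: August 2022 → August 27, 2022.
Next: September 2022 → September 27, 2022.

July 27, 2022; August 27, 2022; September 27, 2022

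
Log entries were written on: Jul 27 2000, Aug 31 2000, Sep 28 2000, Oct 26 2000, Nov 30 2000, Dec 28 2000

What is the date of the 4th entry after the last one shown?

Apr 26 2001

Every date is a Thursday; gaps 35, 28, 28, 35, 28 days.
Each is the last Thursday of its month (at least one falls on the 29th or later, ruling out '4th Thursday').
Last Thursday of January 2001: Jan 25 2001.
Last Thursday of February 2001: Feb 22 2001.
Last Thursday of March 2001: Mar 29 2001.
April 2001 ends with Thursday Apr 26 2001.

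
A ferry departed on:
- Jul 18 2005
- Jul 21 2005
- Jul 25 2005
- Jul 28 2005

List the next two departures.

Gaps: 3, 4, 3 days — not constant, but cyclic with period 2.
The events fall on every Monday and Thursday.
Next Monday: Aug 1 2005.
The following Thursday is Aug 4 2005.

Aug 1 2005, Aug 4 2005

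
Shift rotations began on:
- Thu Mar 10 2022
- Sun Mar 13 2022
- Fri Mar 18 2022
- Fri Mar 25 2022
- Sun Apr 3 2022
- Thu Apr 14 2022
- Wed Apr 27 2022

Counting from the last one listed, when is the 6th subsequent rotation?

Thu Aug 25 2022

Intervals are 3, 5, 7, 9, 11, 13 days — an arithmetic progression with common difference 2.
Next gap: 15 days. Wed Apr 27 2022 + 15 days = Thu May 12 2022.
Next gap: 17 days. Thu May 12 2022 + 17 days = Sun May 29 2022.
Next gap: 19 days. Sun May 29 2022 + 19 days = Fri Jun 17 2022.
Next gap: 21 days. Fri Jun 17 2022 + 21 days = Fri Jul 8 2022.
Next gap: 23 days. Fri Jul 8 2022 + 23 days = Sun Jul 31 2022.
Next gap: 25 days. Sun Jul 31 2022 + 25 days = Thu Aug 25 2022.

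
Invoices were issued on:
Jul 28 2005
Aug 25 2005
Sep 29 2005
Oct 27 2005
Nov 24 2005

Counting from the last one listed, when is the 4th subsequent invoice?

Mar 30 2006

All Thursdays; the gaps (28, 35, 28, 28) vary with month length.
This is the last Thursday of each month.
Last Thursday of December 2005: Dec 29 2005.
January 2006 ends with Thursday Jan 26 2006.
February 2006 ends with Thursday Feb 23 2006.
March 2006 ends with Thursday Mar 30 2006.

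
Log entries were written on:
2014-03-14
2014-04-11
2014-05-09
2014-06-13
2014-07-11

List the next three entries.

These are Fridays at 28- or 35-day spacing (28, 28, 35, 28).
The pattern: 2nd Friday of the month.
2nd Friday of August 2014: 2014-08-08.
September 2014 — 2nd Friday is 2014-09-12.
2nd Friday of October 2014: 2014-10-10.

2014-08-08, 2014-09-12, 2014-10-10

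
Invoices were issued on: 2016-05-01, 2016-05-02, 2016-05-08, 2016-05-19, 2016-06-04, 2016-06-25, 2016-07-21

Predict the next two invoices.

The spacing grows by 5 each time: 1, 6, 11, 16, 21, 26 days.
Next gap: 31 days. 2016-07-21 + 31 days = 2016-08-21.
Next gap: 36 days. 2016-08-21 + 36 days = 2016-09-26.

2016-08-21, 2016-09-26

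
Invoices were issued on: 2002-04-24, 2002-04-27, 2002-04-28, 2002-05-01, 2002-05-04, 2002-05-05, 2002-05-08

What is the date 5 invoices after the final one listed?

2002-05-19

Every event lands on a Wednesday or Saturday or Sunday (gaps cycle 3, 1, 3, 3, 1, 3).
So the schedule is: every Wednesday, Saturday and Sunday.
The following Saturday is 2002-05-11.
Next Sunday: 2002-05-12.
The following Wednesday is 2002-05-15.
The following Saturday is 2002-05-18.
Next Sunday: 2002-05-19.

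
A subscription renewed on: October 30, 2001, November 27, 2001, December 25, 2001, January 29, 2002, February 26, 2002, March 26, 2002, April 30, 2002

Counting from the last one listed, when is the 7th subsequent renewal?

November 26, 2002

These are Tuesdays with 28, 28, 35, 28, 28, 35-day gaps.
Each is the final Tuesday of its month — October 30, 2001 is past the 28th, so '4th Tuesday' doesn't fit.
May 2002 ends with Tuesday May 28, 2002.
June 2002 ends with Tuesday June 25, 2002.
Last Tuesday of July 2002: July 30, 2002.
Last Tuesday of August 2002: August 27, 2002.
Last Tuesday of September 2002: September 24, 2002.
October 2002 ends with Tuesday October 29, 2002.
Last Tuesday of November 2002: November 26, 2002.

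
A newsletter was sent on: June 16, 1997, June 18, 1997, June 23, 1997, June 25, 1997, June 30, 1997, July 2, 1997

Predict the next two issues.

July 7, 1997; July 9, 1997

Every event lands on a Monday or Wednesday (gaps cycle 2, 5, 2, 5, 2).
So the schedule is: every Monday and Wednesday.
The following Monday is July 7, 1997.
Next Wednesday: July 9, 1997.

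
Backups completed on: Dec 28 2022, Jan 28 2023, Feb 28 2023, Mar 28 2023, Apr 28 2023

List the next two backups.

The day-of-month is always 28 (31, 31, 28, 31 days between events).
So this recurs on the 28th of each month.
Next: May 2023 → May 28 2023.
Next: June 2023 → Jun 28 2023.

May 28 2023, Jun 28 2023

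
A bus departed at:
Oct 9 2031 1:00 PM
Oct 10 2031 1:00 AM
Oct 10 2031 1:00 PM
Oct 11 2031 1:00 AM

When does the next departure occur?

Oct 11 2031 1:00 PM

Spacing: 12, 12, 12 h — constant 12 h.
Oct 11 2031 1:00 AM + 12 h = Oct 11 2031 1:00 PM.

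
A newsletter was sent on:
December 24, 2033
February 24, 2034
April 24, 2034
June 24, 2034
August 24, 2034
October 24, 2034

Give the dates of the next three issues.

Gaps: 62, 59, 61, 61, 61 days — not constant. Every event is on the 24th of the month.
Pattern: the 24th of every 2 months.
Next: December 2034 → December 24, 2034.
Next: February 2035 → February 24, 2035.
Next: April 2035 → April 24, 2035.

December 24, 2034; February 24, 2035; April 24, 2035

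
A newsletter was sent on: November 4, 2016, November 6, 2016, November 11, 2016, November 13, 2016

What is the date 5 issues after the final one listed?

December 2, 2016

The gap pattern 2, 5, 2 repeats every 2 events.
These are the Fridays and Sundays of each week.
Next Friday: November 18, 2016.
Next Sunday: November 20, 2016.
Next Friday: November 25, 2016.
The following Sunday is November 27, 2016.
Next Friday: December 2, 2016.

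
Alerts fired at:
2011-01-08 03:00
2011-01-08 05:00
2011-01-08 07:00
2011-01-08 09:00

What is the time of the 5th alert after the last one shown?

2011-01-08 19:00

Gaps: 2, 2, 2 hours — each event is 2 hours after the previous one.
2011-01-08 09:00 + 2 h = 2011-01-08 11:00.
2011-01-08 11:00 + 2 h = 2011-01-08 13:00.
2011-01-08 13:00 + 2 h = 2011-01-08 15:00.
2011-01-08 15:00 + 2 h = 2011-01-08 17:00.
2011-01-08 17:00 + 2 h = 2011-01-08 19:00.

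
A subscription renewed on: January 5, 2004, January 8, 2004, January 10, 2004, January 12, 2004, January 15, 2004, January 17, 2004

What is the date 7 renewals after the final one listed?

February 2, 2004

Every event lands on a Monday or Thursday or Saturday (gaps cycle 3, 2, 2, 3, 2).
So the schedule is: every Monday, Thursday and Saturday.
Next Monday: January 19, 2004.
Next Thursday: January 22, 2004.
The following Saturday is January 24, 2004.
The following Monday is January 26, 2004.
The following Thursday is January 29, 2004.
The following Saturday is January 31, 2004.
The following Monday is February 2, 2004.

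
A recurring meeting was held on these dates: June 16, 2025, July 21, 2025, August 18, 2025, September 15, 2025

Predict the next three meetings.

These are Mondays at 28- or 35-day spacing (35, 28, 28).
The pattern: 3rd Monday of the month.
3rd Monday of October 2025: October 20, 2025.
3rd Monday of November 2025: November 17, 2025.
3rd Monday of December 2025: December 15, 2025.

October 20, 2025; November 17, 2025; December 15, 2025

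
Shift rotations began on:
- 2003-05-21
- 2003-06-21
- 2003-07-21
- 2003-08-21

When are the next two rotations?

Gaps: 31, 30, 31 days — not constant. Every event is on the 21st of the month.
Pattern: the 21st of each month.
September 2003: 2003-09-21.
October 2003: 2003-10-21.

2003-09-21, 2003-10-21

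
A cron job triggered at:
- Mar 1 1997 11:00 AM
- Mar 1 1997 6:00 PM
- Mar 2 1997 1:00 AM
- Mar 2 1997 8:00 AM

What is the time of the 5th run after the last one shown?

The interval is a steady 7 hours (7, 7, 7).
Mar 2 1997 8:00 AM + 7 h = Mar 2 1997 3:00 PM.
Mar 2 1997 3:00 PM + 7 h = Mar 2 1997 10:00 PM.
Mar 2 1997 10:00 PM + 7 h = Mar 3 1997 5:00 AM.
Mar 3 1997 5:00 AM + 7 h = Mar 3 1997 12:00 PM.
Mar 3 1997 12:00 PM + 7 h = Mar 3 1997 7:00 PM.

Mar 3 1997 7:00 PM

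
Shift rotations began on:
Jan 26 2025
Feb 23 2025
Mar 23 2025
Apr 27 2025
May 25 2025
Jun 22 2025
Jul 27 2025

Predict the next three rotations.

These are Sundays at 28- or 35-day spacing (28, 28, 35, 28, 28, 35).
The pattern: 4th Sunday of the month.
4th Sunday of August 2025: Aug 24 2025.
4th Sunday of September 2025: Sep 28 2025.
October 2025 — 4th Sunday is Oct 26 2025.

Aug 24 2025, Sep 28 2025, Oct 26 2025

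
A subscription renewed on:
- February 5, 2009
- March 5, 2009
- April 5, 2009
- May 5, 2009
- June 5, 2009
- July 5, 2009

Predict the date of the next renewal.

Gaps: 28, 31, 30, 31, 30 days — not constant. Every event is on the 5th of the month.
Pattern: the 5th of each month.
August 2009: August 5, 2009.

August 5, 2009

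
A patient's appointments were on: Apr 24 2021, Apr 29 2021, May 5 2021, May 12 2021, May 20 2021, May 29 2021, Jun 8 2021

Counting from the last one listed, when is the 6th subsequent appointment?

Aug 28 2021

The spacing grows by 1 each time: 5, 6, 7, 8, 9, 10 days.
Next gap: 11 days. Jun 8 2021 + 11 days = Jun 19 2021.
Next gap: 12 days. Jun 19 2021 + 12 days = Jul 1 2021.
Next gap: 13 days. Jul 1 2021 + 13 days = Jul 14 2021.
Next gap: 14 days. Jul 14 2021 + 14 days = Jul 28 2021.
Next gap: 15 days. Jul 28 2021 + 15 days = Aug 12 2021.
Next gap: 16 days. Aug 12 2021 + 16 days = Aug 28 2021.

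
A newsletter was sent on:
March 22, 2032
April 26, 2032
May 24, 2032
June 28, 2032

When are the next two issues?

July 26, 2032; August 23, 2032

These are Mondays at 28- or 35-day spacing (35, 28, 35).
The pattern: 4th Monday of the month.
July 2032 — 4th Monday is July 26, 2032.
August 2032 — 4th Monday is August 23, 2032.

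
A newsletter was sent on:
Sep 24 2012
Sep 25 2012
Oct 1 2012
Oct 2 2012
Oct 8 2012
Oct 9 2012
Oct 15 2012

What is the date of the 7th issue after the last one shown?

Every event lands on a Monday or Tuesday (gaps cycle 1, 6, 1, 6, 1, 6).
So the schedule is: every Monday and Tuesday.
The following Tuesday is Oct 16 2012.
Next Monday: Oct 22 2012.
The following Tuesday is Oct 23 2012.
Next Monday: Oct 29 2012.
Next Tuesday: Oct 30 2012.
The following Monday is Nov 5 2012.
Next Tuesday: Nov 6 2012.

Nov 6 2012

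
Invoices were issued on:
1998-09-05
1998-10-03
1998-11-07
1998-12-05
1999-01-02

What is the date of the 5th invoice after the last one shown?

All dates are Saturdays, 28, 35, 28, 28 days apart.
Specifically, the 1st Saturday of each month.
1st Saturday of February 1999: 1999-02-06.
1st Saturday of March 1999: 1999-03-06.
April 1999 — 1st Saturday is 1999-04-03.
1st Saturday of May 1999: 1999-05-01.
1st Saturday of June 1999: 1999-06-05.

1999-06-05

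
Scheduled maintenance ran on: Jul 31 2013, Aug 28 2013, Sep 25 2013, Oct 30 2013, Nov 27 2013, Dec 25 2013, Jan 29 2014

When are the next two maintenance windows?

All Wednesdays; the gaps (28, 28, 35, 28, 28, 35) vary with month length.
This is the last Wednesday of each month.
February 2014 ends with Wednesday Feb 26 2014.
March 2014 ends with Wednesday Mar 26 2014.

Feb 26 2014, Mar 26 2014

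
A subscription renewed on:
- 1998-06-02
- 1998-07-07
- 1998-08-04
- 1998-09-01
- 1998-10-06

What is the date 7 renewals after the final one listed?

1999-05-04

All dates are Tuesdays, 35, 28, 28, 35 days apart.
Specifically, the 1st Tuesday of each month.
November 1998 — 1st Tuesday is 1998-11-03.
1st Tuesday of December 1998: 1998-12-01.
1st Tuesday of January 1999: 1999-01-05.
February 1999 — 1st Tuesday is 1999-02-02.
March 1999 — 1st Tuesday is 1999-03-02.
April 1999 — 1st Tuesday is 1999-04-06.
1st Tuesday of May 1999: 1999-05-04.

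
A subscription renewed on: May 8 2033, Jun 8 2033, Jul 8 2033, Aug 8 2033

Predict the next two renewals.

Gaps: 31, 30, 31 days — not constant. Every event is on the 8th of the month.
Pattern: the 8th of each month.
Next: September 2033 → Sep 8 2033.
October 2033: Oct 8 2033.

Sep 8 2033, Oct 8 2033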